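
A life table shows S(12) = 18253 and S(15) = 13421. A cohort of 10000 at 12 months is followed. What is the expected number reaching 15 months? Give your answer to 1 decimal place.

The relevant probability is 13421/18253 = 0.735276.
Expected number = 10000 × 0.735276 = 7352.8.

7352.8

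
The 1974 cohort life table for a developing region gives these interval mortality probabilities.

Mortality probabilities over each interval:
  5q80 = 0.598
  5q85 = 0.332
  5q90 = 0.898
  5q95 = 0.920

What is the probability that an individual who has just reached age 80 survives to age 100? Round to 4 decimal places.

Survival from 80 to 100 is the product of surviving each interval: (1 − 0.598) × (1 − 0.332) × (1 − 0.898) × (1 − 0.920).
= 0.402 × 0.668 × 0.102 × 0.080 = 0.002191.

0.0022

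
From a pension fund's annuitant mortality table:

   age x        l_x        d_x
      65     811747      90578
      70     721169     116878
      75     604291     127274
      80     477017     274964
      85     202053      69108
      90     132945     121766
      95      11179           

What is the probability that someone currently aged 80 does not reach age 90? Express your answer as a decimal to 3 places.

0.721

P(die before 90 | alive at 80) = 1 − l_90/l_80 = 1 − 132945/477017 = (344072)/477017 = 0.721299.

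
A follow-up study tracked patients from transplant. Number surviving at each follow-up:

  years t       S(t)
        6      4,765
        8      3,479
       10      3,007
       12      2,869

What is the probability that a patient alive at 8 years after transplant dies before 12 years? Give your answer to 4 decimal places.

P(die before 12 | alive at 8) = 1 − S(12)/S(8) = 1 − 2,869/3,479 = (610)/3,479 = 0.175338.

0.1753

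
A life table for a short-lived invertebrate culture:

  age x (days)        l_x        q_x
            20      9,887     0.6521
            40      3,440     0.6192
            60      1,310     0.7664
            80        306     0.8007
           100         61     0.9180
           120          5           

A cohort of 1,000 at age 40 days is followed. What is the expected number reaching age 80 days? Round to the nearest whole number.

The relevant probability is 306/3,440 = 0.088953.
Expected number = 1,000 × 0.088953 = 89.

89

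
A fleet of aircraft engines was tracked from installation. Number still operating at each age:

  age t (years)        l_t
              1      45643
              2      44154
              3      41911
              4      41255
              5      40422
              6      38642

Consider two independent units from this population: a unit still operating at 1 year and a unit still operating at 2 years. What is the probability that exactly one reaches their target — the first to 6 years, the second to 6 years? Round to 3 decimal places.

0.240

p₁ = l_6/l_1 = 38642/45643 = 0.846614; p₂ = l_6/l_2 = 38642/44154 = 0.875164.
P(exactly one) = p₁(1−p₂) + (1−p₁)p₂ = 0.105688 + 0.134238 = 0.239926.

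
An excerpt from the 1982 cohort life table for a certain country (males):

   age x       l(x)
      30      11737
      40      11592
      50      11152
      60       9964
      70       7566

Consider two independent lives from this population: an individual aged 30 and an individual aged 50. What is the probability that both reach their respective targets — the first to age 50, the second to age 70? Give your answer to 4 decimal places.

0.6446

p₁ = l(50)/l(30) = 11152/11737 = 0.950158; p₂ = l(70)/l(50) = 7566/11152 = 0.678443.
P(both) = p₁ × p₂ = 0.950158 × 0.678443 = 0.644628.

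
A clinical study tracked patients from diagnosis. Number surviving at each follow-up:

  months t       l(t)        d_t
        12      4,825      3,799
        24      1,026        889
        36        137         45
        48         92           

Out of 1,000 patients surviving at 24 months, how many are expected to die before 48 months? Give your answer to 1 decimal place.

The relevant probability is 1 − 92/1,026 = 0.910331.
Expected number = 1,000 × 0.910331 = 910.3.

910.3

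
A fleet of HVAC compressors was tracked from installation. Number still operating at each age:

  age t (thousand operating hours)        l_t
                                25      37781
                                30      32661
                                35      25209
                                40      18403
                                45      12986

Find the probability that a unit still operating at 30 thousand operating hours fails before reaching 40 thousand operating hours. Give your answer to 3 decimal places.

P(fail before 40 | operational at 30) = 1 − l_40/l_30 = 1 − 18403/32661 = (14258)/32661 = 0.436545.

0.437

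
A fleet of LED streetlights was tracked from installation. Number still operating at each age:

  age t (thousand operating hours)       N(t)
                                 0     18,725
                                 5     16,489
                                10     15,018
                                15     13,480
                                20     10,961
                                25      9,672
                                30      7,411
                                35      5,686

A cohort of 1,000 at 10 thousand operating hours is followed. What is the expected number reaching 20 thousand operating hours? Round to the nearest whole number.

The relevant probability is 10,961/15,018 = 0.729858.
Expected number = 1,000 × 0.729858 = 730.

730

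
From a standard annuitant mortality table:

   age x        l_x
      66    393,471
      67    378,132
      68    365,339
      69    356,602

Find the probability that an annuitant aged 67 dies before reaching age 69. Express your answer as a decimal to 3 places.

0.057

P(die before 69 | alive at 67) = 1 − l_69/l_67 = 1 − 356,602/378,132 = (21,530)/378,132 = 0.056938.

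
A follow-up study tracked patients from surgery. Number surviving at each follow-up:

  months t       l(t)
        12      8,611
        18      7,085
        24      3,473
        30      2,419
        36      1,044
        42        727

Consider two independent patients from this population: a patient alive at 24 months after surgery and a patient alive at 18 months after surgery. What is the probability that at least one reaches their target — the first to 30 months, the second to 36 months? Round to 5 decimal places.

0.74124

p₁ = l(30)/l(24) = 2,419/3,473 = 0.696516; p₂ = l(36)/l(18) = 1,044/7,085 = 0.147354.
P(at least one) = 1 − (1−p₁)(1−p₂) = 1 − 0.303484 × 0.852646 = 0.741236.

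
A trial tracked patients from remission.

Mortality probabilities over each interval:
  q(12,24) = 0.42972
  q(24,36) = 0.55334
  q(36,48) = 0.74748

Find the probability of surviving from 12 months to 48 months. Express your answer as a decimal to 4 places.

0.0643

Chaining the interval survival probabilities: (1 − 0.42972) × (1 − 0.55334) × (1 − 0.74748).
= 0.57028 × 0.44666 × 0.25252 = 0.064322.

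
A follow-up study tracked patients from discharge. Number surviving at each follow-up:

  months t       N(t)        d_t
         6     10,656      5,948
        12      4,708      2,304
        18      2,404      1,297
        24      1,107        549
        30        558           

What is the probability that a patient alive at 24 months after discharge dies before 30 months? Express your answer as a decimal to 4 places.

0.4959

P(die before 30 | alive at 24) = 1 − N(30)/N(24) = 1 − 558/1,107 = (549)/1,107 = 0.495935.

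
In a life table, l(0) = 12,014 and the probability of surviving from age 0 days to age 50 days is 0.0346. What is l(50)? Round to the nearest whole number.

l(50) = l(0) × p = 12,014 × 0.0346 = 416.

416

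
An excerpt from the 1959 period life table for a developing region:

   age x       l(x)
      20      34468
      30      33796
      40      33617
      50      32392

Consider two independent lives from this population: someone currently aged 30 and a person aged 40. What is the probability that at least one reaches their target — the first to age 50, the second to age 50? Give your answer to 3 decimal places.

p₁ = l(50)/l(30) = 32392/33796 = 0.958457; p₂ = l(50)/l(40) = 32392/33617 = 0.963560.
P(at least one) = 1 − (1−p₁)(1−p₂) = 1 − 0.041543 × 0.036440 = 0.998486.

0.998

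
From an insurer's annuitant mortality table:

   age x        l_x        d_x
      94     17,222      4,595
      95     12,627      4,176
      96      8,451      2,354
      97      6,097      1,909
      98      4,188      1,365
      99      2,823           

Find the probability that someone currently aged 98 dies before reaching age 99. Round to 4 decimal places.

0.3259

P(die before 99 | alive at 98) = 1 − l_99/l_98 = 1 − 2,823/4,188 = (1,365)/4,188 = 0.325931.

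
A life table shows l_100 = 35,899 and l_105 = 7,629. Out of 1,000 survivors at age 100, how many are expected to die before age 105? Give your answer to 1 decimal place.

The relevant probability is 1 − 7,629/35,899 = 0.787487.
Expected number = 1,000 × 0.787487 = 787.5.

787.5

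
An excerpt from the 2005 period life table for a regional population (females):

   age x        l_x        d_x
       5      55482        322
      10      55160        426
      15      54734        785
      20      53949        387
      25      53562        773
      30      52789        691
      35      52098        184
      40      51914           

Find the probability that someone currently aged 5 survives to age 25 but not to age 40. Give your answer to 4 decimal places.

0.0297

We want 20|15q5 = (l_25 − l_40)/l_5.
This is the probability of reaching 25 but not 40, conditional on being alive at 5: (l_25 − l_40) / l_5.
= (53562 − 51914) / 55482 = 1648 / 55482 = 0.029703.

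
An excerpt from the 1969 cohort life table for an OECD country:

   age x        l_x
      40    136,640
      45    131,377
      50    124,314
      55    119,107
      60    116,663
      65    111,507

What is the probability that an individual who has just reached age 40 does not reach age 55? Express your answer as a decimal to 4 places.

0.1283

P(die before 55 | alive at 40) = 1 − l_55/l_40 = 1 − 119,107/136,640 = (17,533)/136,640 = 0.128315.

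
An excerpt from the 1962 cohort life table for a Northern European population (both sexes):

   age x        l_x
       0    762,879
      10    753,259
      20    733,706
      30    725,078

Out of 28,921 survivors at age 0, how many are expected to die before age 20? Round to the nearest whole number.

1106

The relevant probability is 1 − 733,706/762,879 = 0.038241.
Expected number = 28,921 × 0.038241 = 1106.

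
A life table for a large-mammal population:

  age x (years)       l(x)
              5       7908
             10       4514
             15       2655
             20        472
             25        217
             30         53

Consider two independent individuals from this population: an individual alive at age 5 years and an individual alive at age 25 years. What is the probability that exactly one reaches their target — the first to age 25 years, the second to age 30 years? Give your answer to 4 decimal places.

p₁ = l(25)/l(5) = 217/7908 = 0.027441; p₂ = l(30)/l(25) = 53/217 = 0.244240.
P(exactly one) = p₁(1−p₂) + (1−p₁)p₂ = 0.020739 + 0.237538 = 0.258277.

0.2583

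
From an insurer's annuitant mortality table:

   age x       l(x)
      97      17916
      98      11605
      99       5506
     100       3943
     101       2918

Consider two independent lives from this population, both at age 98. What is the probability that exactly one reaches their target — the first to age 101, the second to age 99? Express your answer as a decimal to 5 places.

0.48730

p₁ = l(101)/l(98) = 2918/11605 = 0.251443; p₂ = l(99)/l(98) = 5506/11605 = 0.474451.
P(exactly one) = p₁(1−p₂) + (1−p₁)p₂ = 0.132146 + 0.355154 = 0.487299.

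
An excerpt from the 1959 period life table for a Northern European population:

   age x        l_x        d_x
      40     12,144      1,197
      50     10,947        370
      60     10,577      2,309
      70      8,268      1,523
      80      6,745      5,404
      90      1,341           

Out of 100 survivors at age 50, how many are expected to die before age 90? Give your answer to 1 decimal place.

The relevant probability is 1 − 1,341/10,947 = 0.877501.
Expected number = 100 × 0.877501 = 87.8.

87.8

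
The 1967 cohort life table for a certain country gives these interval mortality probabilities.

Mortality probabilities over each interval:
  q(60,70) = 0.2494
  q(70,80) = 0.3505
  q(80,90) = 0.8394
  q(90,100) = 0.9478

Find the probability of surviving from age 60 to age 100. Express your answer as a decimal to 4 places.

0.0041

Survival from 60 to 100 is the product of surviving each interval: (1 − 0.2494) × (1 − 0.3505) × (1 − 0.8394) × (1 − 0.9478).
= 0.7506 × 0.6495 × 0.1606 × 0.0522 = 0.004087.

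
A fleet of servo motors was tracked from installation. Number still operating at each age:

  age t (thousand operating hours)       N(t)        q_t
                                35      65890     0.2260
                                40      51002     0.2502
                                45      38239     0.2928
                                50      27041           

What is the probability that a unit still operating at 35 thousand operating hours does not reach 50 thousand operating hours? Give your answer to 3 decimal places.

P(fail before 50 | operational at 35) = 1 − N(50)/N(35) = 1 − 27041/65890 = (38849)/65890 = 0.589604.

0.590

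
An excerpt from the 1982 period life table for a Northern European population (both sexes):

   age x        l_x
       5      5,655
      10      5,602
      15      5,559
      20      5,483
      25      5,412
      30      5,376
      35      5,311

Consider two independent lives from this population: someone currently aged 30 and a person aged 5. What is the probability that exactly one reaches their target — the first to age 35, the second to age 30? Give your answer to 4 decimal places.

0.0602

p₁ = l_35/l_30 = 5,311/5,376 = 0.987909; p₂ = l_30/l_5 = 5,376/5,655 = 0.950663.
P(exactly one) = p₁(1−p₂) + (1−p₁)p₂ = 0.048740 + 0.011494 = 0.060235.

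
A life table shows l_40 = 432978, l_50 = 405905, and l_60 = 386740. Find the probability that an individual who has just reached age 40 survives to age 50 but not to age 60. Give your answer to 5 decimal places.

We want 10|10q40 = (l_50 − l_60)/l_40.
This is the probability of reaching 50 but not 60, conditional on being alive at 40: (l_50 − l_60) / l_40.
= (405905 − 386740) / 432978 = 19165 / 432978 = 0.044263.

0.04426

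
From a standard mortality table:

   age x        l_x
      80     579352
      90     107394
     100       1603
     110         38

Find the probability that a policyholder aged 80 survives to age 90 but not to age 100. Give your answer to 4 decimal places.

0.1826

We want 10|10q80 = (l_90 − l_100)/l_80.
This is the probability of reaching 90 but not 100, conditional on being alive at 80: (l_90 − l_100) / l_80.
= (107394 − 1603) / 579352 = 105791 / 579352 = 0.182602.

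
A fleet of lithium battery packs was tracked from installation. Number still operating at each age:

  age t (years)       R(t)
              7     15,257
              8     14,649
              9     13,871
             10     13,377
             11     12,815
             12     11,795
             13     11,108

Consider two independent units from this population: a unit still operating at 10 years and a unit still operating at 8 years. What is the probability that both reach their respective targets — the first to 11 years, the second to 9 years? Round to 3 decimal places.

0.907

p₁ = R(11)/R(10) = 12,815/13,377 = 0.957988; p₂ = R(9)/R(8) = 13,871/14,649 = 0.946891.
P(both) = p₁ × p₂ = 0.957988 × 0.946891 = 0.907110.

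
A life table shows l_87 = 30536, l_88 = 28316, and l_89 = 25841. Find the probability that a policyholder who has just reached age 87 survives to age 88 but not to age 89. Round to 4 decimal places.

0.0811

This is the probability of reaching 88 but not 89, conditional on being alive at 87: (l_88 − l_89) / l_87.
= (28316 − 25841) / 30536 = 2475 / 30536 = 0.081052.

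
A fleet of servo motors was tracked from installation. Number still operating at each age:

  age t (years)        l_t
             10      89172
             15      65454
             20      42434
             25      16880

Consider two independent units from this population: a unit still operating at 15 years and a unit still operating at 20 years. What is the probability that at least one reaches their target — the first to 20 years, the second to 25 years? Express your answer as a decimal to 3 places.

0.788

p₁ = l_20/l_15 = 42434/65454 = 0.648303; p₂ = l_25/l_20 = 16880/42434 = 0.397794.
P(at least one) = 1 − (1−p₁)(1−p₂) = 1 − 0.351697 × 0.602206 = 0.788206.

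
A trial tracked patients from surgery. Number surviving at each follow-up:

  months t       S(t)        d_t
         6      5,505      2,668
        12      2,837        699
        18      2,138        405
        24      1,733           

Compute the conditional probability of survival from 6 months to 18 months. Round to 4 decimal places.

The conditional survival probability is S(18)/S(6) = 2,138/5,505 = 0.388374.

0.3884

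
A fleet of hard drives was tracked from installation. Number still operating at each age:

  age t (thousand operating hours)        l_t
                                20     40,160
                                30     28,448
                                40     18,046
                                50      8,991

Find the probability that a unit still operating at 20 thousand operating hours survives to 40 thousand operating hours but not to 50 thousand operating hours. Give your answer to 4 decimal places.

This is the probability of reaching 40 but not 50, conditional on being operational at 20: (l_40 − l_50) / l_20.
= (18,046 − 8,991) / 40,160 = 9,055 / 40,160 = 0.225473.

0.2255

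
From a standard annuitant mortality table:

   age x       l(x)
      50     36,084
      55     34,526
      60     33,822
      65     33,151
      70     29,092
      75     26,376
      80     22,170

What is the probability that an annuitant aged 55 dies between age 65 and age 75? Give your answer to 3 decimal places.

0.196

This is the probability of reaching 65 but not 75, conditional on being alive at 55: (l(65) − l(75)) / l(55).
= (33,151 − 26,376) / 34,526 = 6,775 / 34,526 = 0.196229.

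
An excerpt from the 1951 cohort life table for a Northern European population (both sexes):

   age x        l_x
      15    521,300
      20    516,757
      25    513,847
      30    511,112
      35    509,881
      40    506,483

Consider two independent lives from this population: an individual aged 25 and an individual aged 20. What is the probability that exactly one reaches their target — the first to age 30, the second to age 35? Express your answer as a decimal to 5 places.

0.01849

p₁ = l_30/l_25 = 511,112/513,847 = 0.994677; p₂ = l_35/l_20 = 509,881/516,757 = 0.986694.
P(exactly one) = p₁(1−p₂) + (1−p₁)p₂ = 0.013235 + 0.005252 = 0.018487.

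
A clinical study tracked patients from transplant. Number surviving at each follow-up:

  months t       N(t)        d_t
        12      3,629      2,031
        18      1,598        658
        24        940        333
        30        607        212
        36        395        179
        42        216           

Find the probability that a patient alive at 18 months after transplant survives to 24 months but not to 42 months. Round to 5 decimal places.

This is the probability of reaching 24 but not 42, conditional on being alive at 18: (N(24) − N(42)) / N(18).
= (940 − 216) / 1,598 = 724 / 1,598 = 0.453066.

0.45307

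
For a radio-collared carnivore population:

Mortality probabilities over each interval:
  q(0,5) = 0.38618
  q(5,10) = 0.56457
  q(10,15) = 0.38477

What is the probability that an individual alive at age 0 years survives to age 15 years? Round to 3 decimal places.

Chaining the interval survival probabilities: (1 − 0.38618) × (1 − 0.56457) × (1 − 0.38477).
= 0.61382 × 0.43543 × 0.61523 = 0.164436.

0.164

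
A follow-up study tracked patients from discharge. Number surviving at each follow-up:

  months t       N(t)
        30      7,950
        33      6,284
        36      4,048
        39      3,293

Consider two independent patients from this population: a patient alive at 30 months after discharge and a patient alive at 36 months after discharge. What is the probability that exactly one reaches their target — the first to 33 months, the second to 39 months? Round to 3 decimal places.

0.318

p₁ = N(33)/N(30) = 6,284/7,950 = 0.790440; p₂ = N(39)/N(36) = 3,293/4,048 = 0.813488.
P(exactly one) = p₁(1−p₂) + (1−p₁)p₂ = 0.147427 + 0.170475 = 0.317901.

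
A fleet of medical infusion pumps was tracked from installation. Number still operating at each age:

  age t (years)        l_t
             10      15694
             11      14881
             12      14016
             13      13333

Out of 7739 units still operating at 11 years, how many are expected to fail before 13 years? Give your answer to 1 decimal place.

805.1

The relevant probability is 1 − 13333/14881 = 0.104025.
Expected number = 7739 × 0.104025 = 805.1.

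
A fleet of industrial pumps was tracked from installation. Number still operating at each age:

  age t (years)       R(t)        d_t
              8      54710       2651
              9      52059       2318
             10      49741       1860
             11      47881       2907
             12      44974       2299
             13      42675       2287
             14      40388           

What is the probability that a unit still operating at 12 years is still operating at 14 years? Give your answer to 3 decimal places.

The conditional survival probability is R(14)/R(12) = 40388/44974 = 0.898030.

0.898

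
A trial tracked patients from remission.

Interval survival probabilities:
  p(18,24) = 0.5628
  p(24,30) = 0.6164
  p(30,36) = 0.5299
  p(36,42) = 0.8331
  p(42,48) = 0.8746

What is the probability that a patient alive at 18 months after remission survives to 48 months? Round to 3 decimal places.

0.134

The overall survival probability is 0.5628 × 0.6164 × 0.5299 × 0.8331 × 0.8746.
= 0.133942.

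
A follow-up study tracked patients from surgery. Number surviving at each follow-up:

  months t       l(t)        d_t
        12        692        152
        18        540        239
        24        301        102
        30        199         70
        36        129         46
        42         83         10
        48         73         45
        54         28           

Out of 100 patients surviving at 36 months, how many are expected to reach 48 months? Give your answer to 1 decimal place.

The relevant probability is 73/129 = 0.565891.
Expected number = 100 × 0.565891 = 56.6.

56.6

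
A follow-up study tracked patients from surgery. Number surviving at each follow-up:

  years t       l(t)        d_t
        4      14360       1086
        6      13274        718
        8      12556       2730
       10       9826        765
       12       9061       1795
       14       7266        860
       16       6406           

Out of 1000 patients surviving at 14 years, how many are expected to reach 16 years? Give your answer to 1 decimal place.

The relevant probability is 6406/7266 = 0.881641.
Expected number = 1000 × 0.881641 = 881.6.

881.6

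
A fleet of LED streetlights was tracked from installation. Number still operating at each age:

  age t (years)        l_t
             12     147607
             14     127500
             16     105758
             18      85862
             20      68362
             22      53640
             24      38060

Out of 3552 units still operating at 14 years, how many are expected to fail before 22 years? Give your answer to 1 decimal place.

The relevant probability is 1 − 53640/127500 = 0.579294.
Expected number = 3552 × 0.579294 = 2057.7.

2057.7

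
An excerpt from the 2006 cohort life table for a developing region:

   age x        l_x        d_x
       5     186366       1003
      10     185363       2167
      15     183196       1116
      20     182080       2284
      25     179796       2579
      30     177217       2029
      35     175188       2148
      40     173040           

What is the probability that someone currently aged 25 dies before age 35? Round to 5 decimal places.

0.02563

P(die before 35 | alive at 25) = 1 − l_35/l_25 = 1 − 175188/179796 = (4608)/179796 = 0.025629.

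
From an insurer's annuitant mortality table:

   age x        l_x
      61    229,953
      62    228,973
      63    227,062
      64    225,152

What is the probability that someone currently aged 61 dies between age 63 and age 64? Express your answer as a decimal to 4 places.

0.0083

We want 2|1q61 = (l_63 − l_64)/l_61.
This is the probability of reaching 63 but not 64, conditional on being alive at 61: (l_63 − l_64) / l_61.
= (227,062 − 225,152) / 229,953 = 1,910 / 229,953 = 0.008306.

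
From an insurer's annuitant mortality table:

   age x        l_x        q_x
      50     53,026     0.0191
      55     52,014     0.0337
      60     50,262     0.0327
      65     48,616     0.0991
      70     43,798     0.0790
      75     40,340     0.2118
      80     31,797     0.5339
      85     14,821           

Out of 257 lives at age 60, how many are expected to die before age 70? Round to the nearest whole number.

33

The relevant probability is 1 − 43,798/50,262 = 0.128606.
Expected number = 257 × 0.128606 = 33.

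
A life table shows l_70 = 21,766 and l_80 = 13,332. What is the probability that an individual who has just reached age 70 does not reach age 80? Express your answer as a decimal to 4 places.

0.3875

P(die before 80 | alive at 70) = 1 − l_80/l_70 = 1 − 13,332/21,766 = (8,434)/21,766 = 0.387485.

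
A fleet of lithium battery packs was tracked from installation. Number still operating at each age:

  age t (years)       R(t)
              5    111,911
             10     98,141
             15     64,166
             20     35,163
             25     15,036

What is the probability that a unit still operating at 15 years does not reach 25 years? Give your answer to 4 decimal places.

P(fail before 25 | operational at 15) = 1 − R(25)/R(15) = 1 − 15,036/64,166 = (49,130)/64,166 = 0.765670.

0.7657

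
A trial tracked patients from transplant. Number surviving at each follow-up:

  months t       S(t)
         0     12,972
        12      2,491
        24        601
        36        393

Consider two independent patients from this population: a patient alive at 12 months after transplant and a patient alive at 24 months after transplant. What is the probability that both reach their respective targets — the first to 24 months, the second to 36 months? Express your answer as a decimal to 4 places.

p₁ = S(24)/S(12) = 601/2,491 = 0.241269; p₂ = S(36)/S(24) = 393/601 = 0.653910.
P(both) = p₁ × p₂ = 0.241269 × 0.653910 = 0.157768.

0.1578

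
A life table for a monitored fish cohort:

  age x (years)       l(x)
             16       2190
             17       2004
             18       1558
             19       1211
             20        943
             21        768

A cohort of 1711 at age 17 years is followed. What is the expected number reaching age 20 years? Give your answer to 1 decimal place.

805.1

The relevant probability is 943/2004 = 0.470559.
Expected number = 1711 × 0.470559 = 805.1.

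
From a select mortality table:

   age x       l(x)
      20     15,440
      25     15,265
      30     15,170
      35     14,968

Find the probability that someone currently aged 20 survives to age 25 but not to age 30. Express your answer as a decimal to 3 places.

0.006

This is the probability of reaching 25 but not 30, conditional on being alive at 20: (l(25) − l(30)) / l(20).
= (15,265 − 15,170) / 15,440 = 95 / 15,440 = 0.006153.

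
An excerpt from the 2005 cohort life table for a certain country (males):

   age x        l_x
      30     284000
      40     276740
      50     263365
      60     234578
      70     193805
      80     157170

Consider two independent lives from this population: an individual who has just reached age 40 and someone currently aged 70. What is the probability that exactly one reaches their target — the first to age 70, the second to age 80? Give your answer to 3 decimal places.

0.375

p₁ = l_70/l_40 = 193805/276740 = 0.700314; p₂ = l_80/l_70 = 157170/193805 = 0.810970.
P(exactly one) = p₁(1−p₂) + (1−p₁)p₂ = 0.132380 + 0.243036 = 0.375417.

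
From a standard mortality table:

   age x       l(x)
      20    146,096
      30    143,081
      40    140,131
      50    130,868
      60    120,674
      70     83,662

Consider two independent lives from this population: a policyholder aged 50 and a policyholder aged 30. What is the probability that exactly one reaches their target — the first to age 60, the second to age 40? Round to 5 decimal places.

0.09530

p₁ = l(60)/l(50) = 120,674/130,868 = 0.922105; p₂ = l(40)/l(30) = 140,131/143,081 = 0.979382.
P(exactly one) = p₁(1−p₂) + (1−p₁)p₂ = 0.019012 + 0.076289 = 0.095301.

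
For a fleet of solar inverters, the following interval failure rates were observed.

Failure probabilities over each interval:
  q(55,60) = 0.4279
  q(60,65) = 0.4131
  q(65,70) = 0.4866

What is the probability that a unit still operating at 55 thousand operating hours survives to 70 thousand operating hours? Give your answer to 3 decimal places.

0.172

The overall survival probability is (1 − 0.4279) × (1 − 0.4131) × (1 − 0.4866).
= 0.5721 × 0.5869 × 0.5134 = 0.172382.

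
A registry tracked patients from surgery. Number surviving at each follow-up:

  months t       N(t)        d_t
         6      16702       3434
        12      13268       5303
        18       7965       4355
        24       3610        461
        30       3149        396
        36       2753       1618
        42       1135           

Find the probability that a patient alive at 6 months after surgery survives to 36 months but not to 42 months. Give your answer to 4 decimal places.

0.0969

This is the probability of reaching 36 but not 42, conditional on being alive at 6: (N(36) − N(42)) / N(6).
= (2753 − 1135) / 16702 = 1618 / 16702 = 0.096875.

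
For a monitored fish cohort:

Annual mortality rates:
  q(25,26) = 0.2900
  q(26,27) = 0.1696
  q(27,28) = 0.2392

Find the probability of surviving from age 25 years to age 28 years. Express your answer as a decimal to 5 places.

0.44856

P(survive 25→28) = (1 − 0.2900) × (1 − 0.1696) × (1 − 0.2392).
= 0.7100 × 0.8304 × 0.7608 = 0.448556.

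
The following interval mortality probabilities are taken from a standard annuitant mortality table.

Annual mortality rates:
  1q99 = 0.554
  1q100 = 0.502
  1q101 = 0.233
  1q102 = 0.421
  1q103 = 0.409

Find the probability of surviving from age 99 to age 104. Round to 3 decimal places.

0.058

Survival from 99 to 104 is the product of surviving each interval: (1 − 0.554) × (1 − 0.502) × (1 − 0.233) × (1 − 0.421) × (1 − 0.409).
= 0.446 × 0.498 × 0.767 × 0.579 × 0.591 = 0.058294.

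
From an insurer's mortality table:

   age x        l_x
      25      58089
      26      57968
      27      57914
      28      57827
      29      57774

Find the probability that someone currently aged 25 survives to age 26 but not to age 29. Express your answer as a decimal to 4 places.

0.0033

We want 1|3q25 = (l_26 − l_29)/l_25.
This is the probability of reaching 26 but not 29, conditional on being alive at 25: (l_26 − l_29) / l_25.
= (57968 − 57774) / 58089 = 194 / 58089 = 0.003340.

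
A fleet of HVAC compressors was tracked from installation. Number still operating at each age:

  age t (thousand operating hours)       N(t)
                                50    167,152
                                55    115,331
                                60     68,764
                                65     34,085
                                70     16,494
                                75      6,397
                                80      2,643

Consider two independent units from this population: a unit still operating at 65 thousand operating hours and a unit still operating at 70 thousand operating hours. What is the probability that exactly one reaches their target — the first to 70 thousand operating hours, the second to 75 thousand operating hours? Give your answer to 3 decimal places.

0.496

p₁ = N(70)/N(65) = 16,494/34,085 = 0.483908; p₂ = N(75)/N(70) = 6,397/16,494 = 0.387838.
P(exactly one) = p₁(1−p₂) + (1−p₁)p₂ = 0.296230 + 0.200160 = 0.496390.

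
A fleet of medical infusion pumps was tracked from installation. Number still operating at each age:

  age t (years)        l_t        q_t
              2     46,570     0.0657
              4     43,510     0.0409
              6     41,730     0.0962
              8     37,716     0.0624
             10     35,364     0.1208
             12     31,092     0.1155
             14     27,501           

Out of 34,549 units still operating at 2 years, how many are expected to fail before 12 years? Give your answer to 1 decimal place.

11482.7

The relevant probability is 1 − 31,092/46,570 = 0.332360.
Expected number = 34,549 × 0.332360 = 11482.7.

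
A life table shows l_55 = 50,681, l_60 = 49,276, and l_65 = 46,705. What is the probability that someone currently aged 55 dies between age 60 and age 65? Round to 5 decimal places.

0.05073

We want 5|5q55 = (l_60 − l_65)/l_55.
This is the probability of reaching 60 but not 65, conditional on being alive at 55: (l_60 − l_65) / l_55.
= (49,276 − 46,705) / 50,681 = 2,571 / 50,681 = 0.050729.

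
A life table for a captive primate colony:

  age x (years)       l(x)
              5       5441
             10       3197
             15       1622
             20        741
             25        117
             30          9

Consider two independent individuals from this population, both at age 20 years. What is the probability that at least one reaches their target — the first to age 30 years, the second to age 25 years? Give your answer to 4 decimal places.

p₁ = l(30)/l(20) = 9/741 = 0.012146; p₂ = l(25)/l(20) = 117/741 = 0.157895.
P(at least one) = 1 − (1−p₁)(1−p₂) = 1 − 0.987854 × 0.842105 = 0.168123.

0.1681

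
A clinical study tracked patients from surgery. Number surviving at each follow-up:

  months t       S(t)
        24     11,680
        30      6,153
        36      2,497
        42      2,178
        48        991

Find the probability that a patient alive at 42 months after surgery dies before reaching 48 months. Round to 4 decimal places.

0.5450

P(die before 48 | alive at 42) = 1 − S(48)/S(42) = 1 − 991/2,178 = (1,187)/2,178 = 0.544995.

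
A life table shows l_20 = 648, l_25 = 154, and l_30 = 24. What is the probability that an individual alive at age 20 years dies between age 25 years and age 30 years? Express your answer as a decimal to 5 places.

This is the probability of reaching 25 but not 30, conditional on being alive at 20: (l_25 − l_30) / l_20.
= (154 − 24) / 648 = 130 / 648 = 0.200617.

0.20062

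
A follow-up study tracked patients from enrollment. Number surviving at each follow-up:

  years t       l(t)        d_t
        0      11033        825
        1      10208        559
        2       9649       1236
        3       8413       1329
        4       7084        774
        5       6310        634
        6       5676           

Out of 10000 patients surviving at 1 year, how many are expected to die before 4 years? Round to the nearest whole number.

3060

The relevant probability is 1 − 7084/10208 = 0.306034.
Expected number = 10000 × 0.306034 = 3060.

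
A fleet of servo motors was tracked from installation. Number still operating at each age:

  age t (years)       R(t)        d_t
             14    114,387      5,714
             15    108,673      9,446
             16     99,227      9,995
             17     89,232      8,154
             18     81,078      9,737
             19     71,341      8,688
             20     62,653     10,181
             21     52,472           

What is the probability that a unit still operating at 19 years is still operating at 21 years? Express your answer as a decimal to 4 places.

The conditional survival probability is R(21)/R(19) = 52,472/71,341 = 0.735510.

0.7355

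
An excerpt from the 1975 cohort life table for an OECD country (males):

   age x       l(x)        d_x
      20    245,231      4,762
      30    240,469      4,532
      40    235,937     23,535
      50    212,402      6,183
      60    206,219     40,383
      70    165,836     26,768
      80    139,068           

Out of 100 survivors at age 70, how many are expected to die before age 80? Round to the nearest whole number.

16

The relevant probability is 1 − 139,068/165,836 = 0.161412.
Expected number = 100 × 0.161412 = 16.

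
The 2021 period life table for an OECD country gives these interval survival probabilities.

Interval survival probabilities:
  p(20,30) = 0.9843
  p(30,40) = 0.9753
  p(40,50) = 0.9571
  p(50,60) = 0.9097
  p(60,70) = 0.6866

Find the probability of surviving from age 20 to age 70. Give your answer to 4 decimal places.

0.5739

The overall survival probability is 0.9843 × 0.9753 × 0.9571 × 0.9097 × 0.6866.
= 0.573885.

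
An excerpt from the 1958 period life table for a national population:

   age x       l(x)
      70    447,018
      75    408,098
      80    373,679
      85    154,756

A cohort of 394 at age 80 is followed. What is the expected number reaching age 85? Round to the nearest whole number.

The relevant probability is 154,756/373,679 = 0.414142.
Expected number = 394 × 0.414142 = 163.

163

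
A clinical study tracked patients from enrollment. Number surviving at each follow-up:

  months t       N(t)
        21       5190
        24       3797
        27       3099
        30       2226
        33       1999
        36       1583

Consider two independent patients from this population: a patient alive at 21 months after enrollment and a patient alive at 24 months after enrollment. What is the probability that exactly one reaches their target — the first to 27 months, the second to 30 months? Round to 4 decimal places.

0.4832

p₁ = N(27)/N(21) = 3099/5190 = 0.597110; p₂ = N(30)/N(24) = 2226/3797 = 0.586252.
P(exactly one) = p₁(1−p₂) + (1−p₁)p₂ = 0.247053 + 0.236195 = 0.483248.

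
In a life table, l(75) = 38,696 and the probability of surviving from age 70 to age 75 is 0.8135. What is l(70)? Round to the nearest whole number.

47567

l(70) = l(75) / p = 38,696 / 0.8135 = 47567.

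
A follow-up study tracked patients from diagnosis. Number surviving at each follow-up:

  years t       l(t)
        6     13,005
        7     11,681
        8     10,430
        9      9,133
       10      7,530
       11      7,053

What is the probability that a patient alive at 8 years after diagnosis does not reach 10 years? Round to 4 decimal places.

P(die before 10 | alive at 8) = 1 − l(10)/l(8) = 1 − 7,530/10,430 = (2,900)/10,430 = 0.278044.

0.2780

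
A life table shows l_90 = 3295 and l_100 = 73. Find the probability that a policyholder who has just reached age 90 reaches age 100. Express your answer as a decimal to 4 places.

0.0222

We want 10p90 = l_100/l_90.
The conditional survival probability is l_100/l_90 = 73/3295 = 0.022155.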